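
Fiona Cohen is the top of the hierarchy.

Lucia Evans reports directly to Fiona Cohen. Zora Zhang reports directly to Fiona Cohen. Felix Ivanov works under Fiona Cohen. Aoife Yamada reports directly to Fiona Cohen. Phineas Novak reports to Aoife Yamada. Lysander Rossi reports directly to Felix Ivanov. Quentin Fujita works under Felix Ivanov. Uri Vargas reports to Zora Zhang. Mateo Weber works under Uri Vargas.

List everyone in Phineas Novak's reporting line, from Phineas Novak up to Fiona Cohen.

Phineas Novak -> Aoife Yamada -> Fiona Cohen

Phineas Novak reports to Aoife Yamada. Aoife Yamada reports to Fiona Cohen. Fiona Cohen is at the top.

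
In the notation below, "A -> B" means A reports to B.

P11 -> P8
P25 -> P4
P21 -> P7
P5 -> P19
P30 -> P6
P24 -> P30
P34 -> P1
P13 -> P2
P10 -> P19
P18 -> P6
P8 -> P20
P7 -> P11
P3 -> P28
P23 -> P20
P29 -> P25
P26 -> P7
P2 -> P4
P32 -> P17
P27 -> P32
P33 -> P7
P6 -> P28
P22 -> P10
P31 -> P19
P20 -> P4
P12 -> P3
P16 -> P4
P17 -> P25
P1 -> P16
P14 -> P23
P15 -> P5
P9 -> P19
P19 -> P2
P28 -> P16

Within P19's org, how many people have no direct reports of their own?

4

The people in P19's organization with no one reporting to them are P22, P9, P31, P15. That is 4.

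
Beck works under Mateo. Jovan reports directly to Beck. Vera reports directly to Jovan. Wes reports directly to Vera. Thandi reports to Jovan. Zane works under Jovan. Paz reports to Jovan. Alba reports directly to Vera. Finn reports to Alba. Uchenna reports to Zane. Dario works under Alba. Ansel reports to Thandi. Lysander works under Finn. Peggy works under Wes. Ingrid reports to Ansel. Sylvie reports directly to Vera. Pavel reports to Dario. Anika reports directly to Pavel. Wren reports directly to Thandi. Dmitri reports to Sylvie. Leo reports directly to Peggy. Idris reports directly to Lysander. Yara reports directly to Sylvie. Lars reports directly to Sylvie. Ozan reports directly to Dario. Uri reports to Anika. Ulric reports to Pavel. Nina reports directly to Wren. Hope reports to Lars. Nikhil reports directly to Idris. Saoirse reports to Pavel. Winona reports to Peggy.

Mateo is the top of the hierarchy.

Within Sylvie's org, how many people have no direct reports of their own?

3

The people in Sylvie's organization with no one reporting to them are Hope, Yara, Dmitri. That is 3.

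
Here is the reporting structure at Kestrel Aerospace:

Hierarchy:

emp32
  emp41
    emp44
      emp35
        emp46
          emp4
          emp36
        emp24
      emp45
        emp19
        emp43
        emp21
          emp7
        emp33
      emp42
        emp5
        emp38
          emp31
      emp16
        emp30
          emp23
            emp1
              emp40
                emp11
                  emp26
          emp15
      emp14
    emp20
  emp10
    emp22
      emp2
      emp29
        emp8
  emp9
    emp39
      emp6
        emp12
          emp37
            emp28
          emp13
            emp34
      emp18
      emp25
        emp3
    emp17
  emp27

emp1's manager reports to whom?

emp30

emp1 reports to emp23, and emp23 reports to emp30. So emp1's skip-level manager is emp30.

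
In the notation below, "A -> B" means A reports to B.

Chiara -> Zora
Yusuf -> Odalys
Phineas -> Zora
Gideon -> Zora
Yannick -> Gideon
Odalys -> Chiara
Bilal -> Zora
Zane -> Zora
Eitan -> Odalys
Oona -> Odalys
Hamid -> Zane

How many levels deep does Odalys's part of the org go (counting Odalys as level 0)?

The longest chain under Odalys runs Odalys → Yusuf, which is 1 level below Odalys.

1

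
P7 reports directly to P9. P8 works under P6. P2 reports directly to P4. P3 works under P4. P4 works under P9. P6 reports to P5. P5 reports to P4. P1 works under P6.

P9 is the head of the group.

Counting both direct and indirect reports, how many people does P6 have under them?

P6 directly manages P8, P1. P8 has no reports. P1 has no reports. So P6's organization is 2 direct reports plus everyone under them: 1 + 1 = 2.

2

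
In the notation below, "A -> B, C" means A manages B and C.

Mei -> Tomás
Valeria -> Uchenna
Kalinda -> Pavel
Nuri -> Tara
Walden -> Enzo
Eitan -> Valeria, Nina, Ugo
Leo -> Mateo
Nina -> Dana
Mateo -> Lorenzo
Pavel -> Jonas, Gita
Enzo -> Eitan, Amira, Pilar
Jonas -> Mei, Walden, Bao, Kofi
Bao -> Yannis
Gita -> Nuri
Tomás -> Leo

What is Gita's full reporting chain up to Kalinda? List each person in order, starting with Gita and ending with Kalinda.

Gita -> Pavel -> Kalinda

Gita reports to Pavel. Pavel reports to Kalinda. Kalinda is at the top.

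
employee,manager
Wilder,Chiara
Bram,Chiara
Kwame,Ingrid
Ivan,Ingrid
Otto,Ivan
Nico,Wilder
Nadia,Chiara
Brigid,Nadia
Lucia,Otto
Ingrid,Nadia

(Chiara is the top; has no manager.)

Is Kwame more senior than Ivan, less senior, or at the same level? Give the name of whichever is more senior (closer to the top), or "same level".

same level

Both Kwame and Ivan are 3 levels below Chiara.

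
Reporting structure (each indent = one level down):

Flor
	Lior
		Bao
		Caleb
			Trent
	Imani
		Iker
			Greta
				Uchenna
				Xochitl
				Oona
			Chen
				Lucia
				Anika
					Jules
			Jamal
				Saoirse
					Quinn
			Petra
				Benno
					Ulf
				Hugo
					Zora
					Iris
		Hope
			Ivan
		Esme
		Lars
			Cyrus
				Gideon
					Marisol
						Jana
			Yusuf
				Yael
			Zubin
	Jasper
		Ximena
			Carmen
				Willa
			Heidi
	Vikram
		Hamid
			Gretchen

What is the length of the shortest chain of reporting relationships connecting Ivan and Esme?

Ivan is 2 levels below Imani, and Esme is 1 level below Imani (their lowest common manager). The shortest path runs up from Ivan to Imani and back down to Esme: 2 + 1 = 3 links.

3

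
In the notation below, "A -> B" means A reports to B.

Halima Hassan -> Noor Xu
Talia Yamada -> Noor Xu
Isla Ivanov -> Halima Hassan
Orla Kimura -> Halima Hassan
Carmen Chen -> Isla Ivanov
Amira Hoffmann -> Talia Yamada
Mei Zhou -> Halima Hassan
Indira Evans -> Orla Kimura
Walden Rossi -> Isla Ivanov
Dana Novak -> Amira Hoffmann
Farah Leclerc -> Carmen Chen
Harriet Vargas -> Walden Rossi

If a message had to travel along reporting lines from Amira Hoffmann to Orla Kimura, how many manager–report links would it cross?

Amira Hoffmann is 2 levels below Noor Xu, and Orla Kimura is 2 levels below Noor Xu (their lowest common manager). The shortest path runs up from Amira Hoffmann to Noor Xu and back down to Orla Kimura: 2 + 2 = 4 links.

4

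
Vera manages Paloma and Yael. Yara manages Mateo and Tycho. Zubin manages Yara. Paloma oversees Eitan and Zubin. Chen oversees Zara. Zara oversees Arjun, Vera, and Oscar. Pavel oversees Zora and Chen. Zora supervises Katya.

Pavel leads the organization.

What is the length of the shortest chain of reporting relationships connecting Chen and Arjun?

Arjun is in Chen's organization: the chain from Arjun up to Chen is Arjun → Zara → Chen, which is 2 links.

2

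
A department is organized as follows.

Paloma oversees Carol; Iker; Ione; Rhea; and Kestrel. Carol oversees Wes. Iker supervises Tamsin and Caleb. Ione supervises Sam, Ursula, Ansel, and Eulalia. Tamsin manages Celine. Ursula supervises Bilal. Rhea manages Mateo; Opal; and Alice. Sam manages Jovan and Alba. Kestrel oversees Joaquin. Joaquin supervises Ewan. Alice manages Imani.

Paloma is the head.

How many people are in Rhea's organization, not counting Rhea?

4

Rhea directly manages Alice, Opal, Mateo. Under Alice: Imani (1). Opal has no reports. Mateo has no reports. So Rhea's organization is 3 direct reports plus everyone under them: 2 + 1 + 1 = 4.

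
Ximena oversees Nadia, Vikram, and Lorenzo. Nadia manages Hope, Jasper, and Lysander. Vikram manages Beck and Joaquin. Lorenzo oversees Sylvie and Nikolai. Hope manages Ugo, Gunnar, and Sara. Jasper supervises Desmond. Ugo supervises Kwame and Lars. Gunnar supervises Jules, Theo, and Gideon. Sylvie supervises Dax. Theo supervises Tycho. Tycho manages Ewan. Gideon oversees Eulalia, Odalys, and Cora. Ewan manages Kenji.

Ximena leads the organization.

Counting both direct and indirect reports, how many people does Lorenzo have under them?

Lorenzo directly manages Sylvie, Nikolai. Under Sylvie: Dax (1). Nikolai has no reports. So Lorenzo's organization is 2 direct reports plus everyone under them: 2 + 1 = 3.

3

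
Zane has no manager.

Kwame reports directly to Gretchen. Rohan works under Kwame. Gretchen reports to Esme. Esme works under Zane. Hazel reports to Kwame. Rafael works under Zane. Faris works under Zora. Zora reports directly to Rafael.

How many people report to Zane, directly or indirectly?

8

Zane directly manages Rafael, Esme. Under Rafael: Zora, Faris (2). Under Esme: Gretchen, Kwame, Rohan, Hazel (4). So Zane's organization is 2 direct reports plus everyone under them: 3 + 5 = 8.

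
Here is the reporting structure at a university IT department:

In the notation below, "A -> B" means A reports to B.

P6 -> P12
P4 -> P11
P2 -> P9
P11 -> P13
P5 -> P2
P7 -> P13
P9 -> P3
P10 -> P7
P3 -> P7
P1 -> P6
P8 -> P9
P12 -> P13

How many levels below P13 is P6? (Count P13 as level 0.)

2

Chain from P6 up to P13: P6 → P12 → P13. That is 2 steps up, so P6 is 2 levels below P13.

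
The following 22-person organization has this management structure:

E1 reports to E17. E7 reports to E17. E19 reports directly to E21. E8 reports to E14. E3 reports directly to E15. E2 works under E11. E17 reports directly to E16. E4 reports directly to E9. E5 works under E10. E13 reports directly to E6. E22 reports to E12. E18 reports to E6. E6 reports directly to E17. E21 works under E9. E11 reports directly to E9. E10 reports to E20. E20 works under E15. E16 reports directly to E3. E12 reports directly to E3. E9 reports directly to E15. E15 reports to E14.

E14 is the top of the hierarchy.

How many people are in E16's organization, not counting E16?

6

E16 directly manages E17. Under E17: E7, E6, E18, E13, E1 (5). That's 6 in total.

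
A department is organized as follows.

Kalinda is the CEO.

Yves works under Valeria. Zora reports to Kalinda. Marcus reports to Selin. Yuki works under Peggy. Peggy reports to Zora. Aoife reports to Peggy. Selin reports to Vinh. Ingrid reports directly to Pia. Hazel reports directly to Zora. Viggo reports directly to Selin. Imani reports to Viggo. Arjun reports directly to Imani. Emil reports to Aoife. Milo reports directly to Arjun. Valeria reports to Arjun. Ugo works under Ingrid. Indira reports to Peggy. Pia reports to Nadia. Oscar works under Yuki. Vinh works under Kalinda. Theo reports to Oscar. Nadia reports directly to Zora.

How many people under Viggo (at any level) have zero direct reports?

2

The people in Viggo's organization with no one reporting to them are Yves, Milo. That is 2.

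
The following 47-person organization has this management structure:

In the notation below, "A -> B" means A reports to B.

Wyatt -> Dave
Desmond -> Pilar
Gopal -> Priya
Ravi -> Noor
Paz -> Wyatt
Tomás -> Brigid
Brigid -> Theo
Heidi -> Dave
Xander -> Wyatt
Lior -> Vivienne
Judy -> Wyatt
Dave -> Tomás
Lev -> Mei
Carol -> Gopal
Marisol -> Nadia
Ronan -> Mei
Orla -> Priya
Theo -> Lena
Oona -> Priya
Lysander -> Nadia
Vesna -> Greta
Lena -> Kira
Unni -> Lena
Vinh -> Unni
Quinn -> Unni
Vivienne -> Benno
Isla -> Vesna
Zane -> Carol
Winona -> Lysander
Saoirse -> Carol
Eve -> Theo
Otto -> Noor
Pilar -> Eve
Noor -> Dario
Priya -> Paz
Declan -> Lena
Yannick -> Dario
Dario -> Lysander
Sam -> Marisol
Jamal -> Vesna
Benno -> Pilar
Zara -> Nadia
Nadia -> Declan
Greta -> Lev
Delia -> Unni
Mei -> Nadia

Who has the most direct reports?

Nadia

Direct-report counts: Kira has 1; Lena has 3; Unni has 3; Theo has 2; Eve has 1; Pilar has 2; Benno has 1; Vivienne has 1; Brigid has 1; Tomás has 1; Dave has 2; Wyatt has 3; Paz has 1; Priya has 3; Gopal has 1; Carol has 2; Declan has 1; Nadia has 4; Marisol has 1; Mei has 2; Lev has 1; Greta has 1; Vesna has 2; Lysander has 2; Dario has 2; Noor has 2. The largest is 4, held by Nadia.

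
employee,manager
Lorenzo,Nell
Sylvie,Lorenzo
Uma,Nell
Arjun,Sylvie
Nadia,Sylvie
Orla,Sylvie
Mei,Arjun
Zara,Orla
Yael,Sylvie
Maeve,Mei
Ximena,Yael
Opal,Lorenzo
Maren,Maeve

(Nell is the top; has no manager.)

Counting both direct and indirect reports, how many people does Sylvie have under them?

Sylvie directly manages Arjun, Nadia, Orla, Yael. Under Arjun: Mei, Maeve, Maren (3). Nadia has no reports. Under Orla: Zara (1). Under Yael: Ximena (1). So Sylvie's organization is 4 direct reports plus everyone under them: 4 + 1 + 2 + 2 = 9.

9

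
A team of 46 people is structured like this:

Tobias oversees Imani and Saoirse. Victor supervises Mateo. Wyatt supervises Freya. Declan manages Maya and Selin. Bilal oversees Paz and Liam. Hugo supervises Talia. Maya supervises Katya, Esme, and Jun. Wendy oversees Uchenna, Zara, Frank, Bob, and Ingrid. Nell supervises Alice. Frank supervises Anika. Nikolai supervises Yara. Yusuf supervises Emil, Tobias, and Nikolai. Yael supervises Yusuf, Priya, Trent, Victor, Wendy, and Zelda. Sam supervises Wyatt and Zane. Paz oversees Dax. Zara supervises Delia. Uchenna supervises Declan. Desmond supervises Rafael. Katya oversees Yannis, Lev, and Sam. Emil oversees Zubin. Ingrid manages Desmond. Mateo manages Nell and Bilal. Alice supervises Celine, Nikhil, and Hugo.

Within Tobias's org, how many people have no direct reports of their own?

The people in Tobias's organization with no one reporting to them are Saoirse, Imani. That is 2.

2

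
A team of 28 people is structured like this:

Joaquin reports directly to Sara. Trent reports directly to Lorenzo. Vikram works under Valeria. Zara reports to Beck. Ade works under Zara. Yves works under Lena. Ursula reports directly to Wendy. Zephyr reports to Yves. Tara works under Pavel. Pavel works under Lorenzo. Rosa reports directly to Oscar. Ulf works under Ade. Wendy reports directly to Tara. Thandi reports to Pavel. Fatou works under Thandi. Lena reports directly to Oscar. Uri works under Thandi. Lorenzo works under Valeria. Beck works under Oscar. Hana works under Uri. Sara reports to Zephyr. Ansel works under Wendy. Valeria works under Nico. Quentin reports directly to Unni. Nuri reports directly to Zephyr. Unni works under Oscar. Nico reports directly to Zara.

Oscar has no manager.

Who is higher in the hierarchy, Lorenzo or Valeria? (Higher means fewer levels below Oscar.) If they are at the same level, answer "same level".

Valeria

Lorenzo is 5 levels below Oscar; Valeria is 4. Valeria is higher.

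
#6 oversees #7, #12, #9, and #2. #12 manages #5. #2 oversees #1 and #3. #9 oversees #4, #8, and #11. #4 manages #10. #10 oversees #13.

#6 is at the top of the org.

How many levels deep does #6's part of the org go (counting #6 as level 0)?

4

The longest chain under #6 runs #6 → #9 → #4 → #10 → #13, which is 4 levels below #6.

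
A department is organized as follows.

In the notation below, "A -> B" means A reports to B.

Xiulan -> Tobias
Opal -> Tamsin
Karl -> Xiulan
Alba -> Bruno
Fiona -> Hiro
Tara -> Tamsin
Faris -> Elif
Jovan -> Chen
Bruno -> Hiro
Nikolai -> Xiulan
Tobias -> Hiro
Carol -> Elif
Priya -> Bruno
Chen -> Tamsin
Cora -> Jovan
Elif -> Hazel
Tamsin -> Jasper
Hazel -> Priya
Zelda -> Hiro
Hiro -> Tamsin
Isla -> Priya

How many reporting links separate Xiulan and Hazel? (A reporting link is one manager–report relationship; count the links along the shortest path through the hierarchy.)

5

Xiulan is 2 levels below Hiro, and Hazel is 3 levels below Hiro (their lowest common manager). The shortest path runs up from Xiulan to Hiro and back down to Hazel: 2 + 3 = 5 links.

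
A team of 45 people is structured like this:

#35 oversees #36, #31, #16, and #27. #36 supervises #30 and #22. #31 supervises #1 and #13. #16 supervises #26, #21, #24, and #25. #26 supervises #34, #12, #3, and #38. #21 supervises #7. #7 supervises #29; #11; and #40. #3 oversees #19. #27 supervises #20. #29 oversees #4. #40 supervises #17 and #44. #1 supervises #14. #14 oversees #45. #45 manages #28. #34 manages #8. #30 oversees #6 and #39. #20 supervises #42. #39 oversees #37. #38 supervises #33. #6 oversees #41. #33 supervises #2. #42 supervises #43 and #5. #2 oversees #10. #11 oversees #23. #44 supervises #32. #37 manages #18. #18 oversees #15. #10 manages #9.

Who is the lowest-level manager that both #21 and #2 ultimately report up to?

#16

#21's chain of managers is #16, #35. #2's chain of managers is #33, #38, #26, #16, #35. The first manager that appears in both chains is #16.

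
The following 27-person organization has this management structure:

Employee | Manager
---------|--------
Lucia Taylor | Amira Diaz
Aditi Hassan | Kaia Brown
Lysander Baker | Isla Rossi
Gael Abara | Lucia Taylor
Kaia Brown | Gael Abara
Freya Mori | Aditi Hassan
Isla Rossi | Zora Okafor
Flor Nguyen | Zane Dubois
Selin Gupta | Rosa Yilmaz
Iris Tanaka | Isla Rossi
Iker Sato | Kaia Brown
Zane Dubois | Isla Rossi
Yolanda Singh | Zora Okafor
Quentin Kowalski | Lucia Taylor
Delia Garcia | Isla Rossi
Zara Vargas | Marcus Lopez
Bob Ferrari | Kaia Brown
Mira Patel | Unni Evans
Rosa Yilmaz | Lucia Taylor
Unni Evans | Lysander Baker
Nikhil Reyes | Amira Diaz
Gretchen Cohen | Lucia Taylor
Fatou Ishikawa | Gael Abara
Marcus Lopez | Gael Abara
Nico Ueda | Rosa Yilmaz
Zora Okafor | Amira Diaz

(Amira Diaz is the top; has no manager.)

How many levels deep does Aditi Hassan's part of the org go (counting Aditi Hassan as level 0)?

The longest chain under Aditi Hassan runs Aditi Hassan → Freya Mori, which is 1 level below Aditi Hassan.

1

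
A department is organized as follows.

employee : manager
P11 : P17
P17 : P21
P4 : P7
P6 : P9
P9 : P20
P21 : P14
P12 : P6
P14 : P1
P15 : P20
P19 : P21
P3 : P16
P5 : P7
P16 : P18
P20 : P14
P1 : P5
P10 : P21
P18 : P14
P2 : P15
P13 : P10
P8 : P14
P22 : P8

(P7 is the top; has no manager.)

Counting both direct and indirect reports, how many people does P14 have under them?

P14 directly manages P8, P20, P21, P18. Under P8: P22 (1). Under P20: P15, P2, P9, P6, P12 (5). Under P21: P17, P11, P10, P13, P19 (5). Under P18: P16, P3 (2). So P14's organization is 4 direct reports plus everyone under them: 2 + 6 + 6 + 3 = 17.

17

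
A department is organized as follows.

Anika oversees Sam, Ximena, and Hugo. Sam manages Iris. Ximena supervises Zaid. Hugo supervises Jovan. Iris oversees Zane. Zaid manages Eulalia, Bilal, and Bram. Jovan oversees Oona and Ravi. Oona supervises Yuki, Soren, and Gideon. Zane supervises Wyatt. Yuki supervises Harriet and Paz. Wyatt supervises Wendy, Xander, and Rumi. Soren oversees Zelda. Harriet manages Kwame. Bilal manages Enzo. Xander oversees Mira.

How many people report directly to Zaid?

Zaid directly manages Eulalia, Bilal, Bram. That is 3 direct reports.

3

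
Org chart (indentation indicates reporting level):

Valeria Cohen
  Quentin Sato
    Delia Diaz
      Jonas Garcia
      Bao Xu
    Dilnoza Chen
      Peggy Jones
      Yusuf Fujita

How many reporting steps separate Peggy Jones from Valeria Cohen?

3

Chain from Peggy Jones up to Valeria Cohen: Peggy Jones → Dilnoza Chen → Quentin Sato → Valeria Cohen. That is 3 steps up, so Peggy Jones is 3 levels below Valeria Cohen.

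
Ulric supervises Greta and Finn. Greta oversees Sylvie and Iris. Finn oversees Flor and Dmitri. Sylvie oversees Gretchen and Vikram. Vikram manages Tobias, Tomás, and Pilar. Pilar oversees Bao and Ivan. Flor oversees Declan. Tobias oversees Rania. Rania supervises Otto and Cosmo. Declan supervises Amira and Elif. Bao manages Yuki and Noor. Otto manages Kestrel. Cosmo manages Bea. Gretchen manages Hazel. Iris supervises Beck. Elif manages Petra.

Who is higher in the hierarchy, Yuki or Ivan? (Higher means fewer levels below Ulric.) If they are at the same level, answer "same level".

Yuki is 6 levels below Ulric; Ivan is 5. Ivan is higher.

Ivan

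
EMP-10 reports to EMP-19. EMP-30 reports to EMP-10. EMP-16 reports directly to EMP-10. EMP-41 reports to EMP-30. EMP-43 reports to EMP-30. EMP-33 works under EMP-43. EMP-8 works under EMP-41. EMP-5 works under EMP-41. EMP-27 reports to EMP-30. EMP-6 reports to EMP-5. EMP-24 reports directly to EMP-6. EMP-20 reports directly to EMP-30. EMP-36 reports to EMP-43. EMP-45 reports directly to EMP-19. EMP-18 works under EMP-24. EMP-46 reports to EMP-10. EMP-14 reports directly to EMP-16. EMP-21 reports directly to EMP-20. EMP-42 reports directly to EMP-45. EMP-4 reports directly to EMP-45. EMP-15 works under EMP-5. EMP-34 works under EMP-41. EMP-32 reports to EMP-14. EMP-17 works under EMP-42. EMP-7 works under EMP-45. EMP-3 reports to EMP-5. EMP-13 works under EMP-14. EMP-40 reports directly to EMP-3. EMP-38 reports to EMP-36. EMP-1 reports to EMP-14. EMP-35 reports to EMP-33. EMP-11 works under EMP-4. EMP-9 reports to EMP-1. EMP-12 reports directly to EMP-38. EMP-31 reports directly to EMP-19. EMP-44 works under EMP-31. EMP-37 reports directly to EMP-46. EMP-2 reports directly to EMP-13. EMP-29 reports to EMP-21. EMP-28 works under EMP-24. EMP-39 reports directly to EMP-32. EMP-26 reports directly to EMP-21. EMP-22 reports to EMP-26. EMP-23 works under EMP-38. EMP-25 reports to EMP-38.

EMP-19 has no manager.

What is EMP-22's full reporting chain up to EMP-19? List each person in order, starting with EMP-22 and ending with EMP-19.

EMP-22 reports to EMP-26. EMP-26 reports to EMP-21. EMP-21 reports to EMP-20. EMP-20 reports to EMP-30. EMP-30 reports to EMP-10. EMP-10 reports to EMP-19. EMP-19 is at the top.

EMP-22 -> EMP-26 -> EMP-21 -> EMP-20 -> EMP-30 -> EMP-10 -> EMP-19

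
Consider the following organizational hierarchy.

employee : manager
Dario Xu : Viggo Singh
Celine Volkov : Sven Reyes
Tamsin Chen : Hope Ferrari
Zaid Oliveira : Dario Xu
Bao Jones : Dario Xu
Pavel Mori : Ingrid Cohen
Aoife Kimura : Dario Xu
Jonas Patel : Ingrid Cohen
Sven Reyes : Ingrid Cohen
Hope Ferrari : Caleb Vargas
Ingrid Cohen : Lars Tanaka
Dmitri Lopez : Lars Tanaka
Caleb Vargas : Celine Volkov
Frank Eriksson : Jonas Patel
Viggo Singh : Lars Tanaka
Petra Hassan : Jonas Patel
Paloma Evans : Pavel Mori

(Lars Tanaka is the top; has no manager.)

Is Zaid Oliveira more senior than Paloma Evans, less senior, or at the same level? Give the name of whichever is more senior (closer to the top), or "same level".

same level

Both Zaid Oliveira and Paloma Evans are 3 levels below Lars Tanaka.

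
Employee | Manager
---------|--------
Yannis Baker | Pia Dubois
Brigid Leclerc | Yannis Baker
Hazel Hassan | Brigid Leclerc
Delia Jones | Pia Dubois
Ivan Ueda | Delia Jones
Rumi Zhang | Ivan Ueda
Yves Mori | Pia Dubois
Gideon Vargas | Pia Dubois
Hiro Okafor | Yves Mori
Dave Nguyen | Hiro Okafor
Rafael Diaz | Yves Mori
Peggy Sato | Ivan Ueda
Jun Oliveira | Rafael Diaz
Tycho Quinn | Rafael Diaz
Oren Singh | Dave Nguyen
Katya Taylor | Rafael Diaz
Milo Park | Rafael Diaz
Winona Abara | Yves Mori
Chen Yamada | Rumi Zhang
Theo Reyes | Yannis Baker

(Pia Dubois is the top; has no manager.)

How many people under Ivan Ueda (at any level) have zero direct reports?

2

The people in Ivan Ueda's organization with no one reporting to them are Peggy Sato, Chen Yamada. That is 2.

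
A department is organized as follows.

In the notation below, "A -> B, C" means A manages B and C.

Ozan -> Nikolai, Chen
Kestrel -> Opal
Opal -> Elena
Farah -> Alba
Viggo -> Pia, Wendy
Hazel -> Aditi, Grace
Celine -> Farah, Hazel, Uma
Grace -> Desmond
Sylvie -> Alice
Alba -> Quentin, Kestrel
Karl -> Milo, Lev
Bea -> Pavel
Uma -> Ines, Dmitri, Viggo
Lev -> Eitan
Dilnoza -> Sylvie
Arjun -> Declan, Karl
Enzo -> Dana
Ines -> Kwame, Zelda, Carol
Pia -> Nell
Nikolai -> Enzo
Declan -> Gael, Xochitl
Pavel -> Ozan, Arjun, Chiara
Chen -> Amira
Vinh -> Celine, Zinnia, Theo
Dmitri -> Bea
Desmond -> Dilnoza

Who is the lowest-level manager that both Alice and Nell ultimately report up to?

Alice's chain of managers is Sylvie, Dilnoza, Desmond, Grace, Hazel, Celine, Vinh. Nell's chain of managers is Pia, Viggo, Uma, Celine, Vinh. The first manager that appears in both chains is Celine.

Celine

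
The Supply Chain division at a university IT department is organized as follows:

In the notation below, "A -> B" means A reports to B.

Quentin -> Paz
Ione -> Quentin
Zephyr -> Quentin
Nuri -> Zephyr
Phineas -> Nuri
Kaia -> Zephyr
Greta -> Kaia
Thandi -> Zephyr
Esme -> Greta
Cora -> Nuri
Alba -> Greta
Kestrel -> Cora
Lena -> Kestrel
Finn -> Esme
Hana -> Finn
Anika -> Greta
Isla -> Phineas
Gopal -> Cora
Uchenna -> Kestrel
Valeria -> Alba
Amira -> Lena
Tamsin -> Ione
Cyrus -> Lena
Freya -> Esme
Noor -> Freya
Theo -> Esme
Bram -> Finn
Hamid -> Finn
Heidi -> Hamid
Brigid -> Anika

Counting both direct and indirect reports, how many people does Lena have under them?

2

Lena directly manages Amira, Cyrus. Amira has no reports. Cyrus has no reports. So Lena's organization is 2 direct reports plus everyone under them: 1 + 1 = 2.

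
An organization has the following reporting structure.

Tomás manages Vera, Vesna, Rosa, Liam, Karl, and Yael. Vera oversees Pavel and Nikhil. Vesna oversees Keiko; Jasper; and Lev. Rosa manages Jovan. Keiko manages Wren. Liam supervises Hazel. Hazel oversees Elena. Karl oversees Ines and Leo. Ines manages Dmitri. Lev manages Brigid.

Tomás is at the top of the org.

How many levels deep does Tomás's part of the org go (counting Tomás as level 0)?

The longest chain under Tomás runs Tomás → Karl → Ines → Dmitri, which is 3 levels below Tomás.

3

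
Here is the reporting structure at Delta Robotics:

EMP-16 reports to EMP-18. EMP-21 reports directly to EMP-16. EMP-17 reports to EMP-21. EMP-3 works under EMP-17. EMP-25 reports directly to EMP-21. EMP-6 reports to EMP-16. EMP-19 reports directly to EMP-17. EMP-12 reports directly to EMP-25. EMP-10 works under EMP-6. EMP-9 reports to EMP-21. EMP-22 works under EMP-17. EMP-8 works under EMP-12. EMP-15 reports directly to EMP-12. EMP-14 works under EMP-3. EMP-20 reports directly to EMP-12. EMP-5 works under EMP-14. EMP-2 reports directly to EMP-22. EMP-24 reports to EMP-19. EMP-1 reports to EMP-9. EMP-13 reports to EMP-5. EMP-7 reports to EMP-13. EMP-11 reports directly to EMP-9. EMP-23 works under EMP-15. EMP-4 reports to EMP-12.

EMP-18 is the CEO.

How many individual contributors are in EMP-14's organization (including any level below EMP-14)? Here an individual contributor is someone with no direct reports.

1

The only person in EMP-14's organization with no one reporting to them is EMP-7. That is 1.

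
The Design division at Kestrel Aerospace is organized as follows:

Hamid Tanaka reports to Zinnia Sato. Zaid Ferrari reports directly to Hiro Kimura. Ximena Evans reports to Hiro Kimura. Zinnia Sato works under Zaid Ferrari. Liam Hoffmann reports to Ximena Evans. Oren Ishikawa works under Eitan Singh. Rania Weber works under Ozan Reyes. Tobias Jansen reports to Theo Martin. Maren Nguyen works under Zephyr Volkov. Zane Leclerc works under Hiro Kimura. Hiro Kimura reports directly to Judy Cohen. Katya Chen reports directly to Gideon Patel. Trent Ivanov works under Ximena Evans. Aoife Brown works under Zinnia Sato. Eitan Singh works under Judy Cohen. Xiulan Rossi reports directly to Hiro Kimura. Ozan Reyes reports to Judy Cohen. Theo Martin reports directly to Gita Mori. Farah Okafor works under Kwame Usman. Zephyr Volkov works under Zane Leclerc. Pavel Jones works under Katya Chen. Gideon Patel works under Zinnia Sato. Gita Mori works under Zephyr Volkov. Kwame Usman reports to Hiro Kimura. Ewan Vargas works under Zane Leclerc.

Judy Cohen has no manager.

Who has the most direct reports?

Hiro Kimura

Direct-report counts: Judy Cohen has 3; Ozan Reyes has 1; Eitan Singh has 1; Hiro Kimura has 5; Kwame Usman has 1; Ximena Evans has 2; Zaid Ferrari has 1; Zinnia Sato has 3; Gideon Patel has 1; Katya Chen has 1; Zane Leclerc has 2; Zephyr Volkov has 2; Gita Mori has 1; Theo Martin has 1. The largest is 5, held by Hiro Kimura.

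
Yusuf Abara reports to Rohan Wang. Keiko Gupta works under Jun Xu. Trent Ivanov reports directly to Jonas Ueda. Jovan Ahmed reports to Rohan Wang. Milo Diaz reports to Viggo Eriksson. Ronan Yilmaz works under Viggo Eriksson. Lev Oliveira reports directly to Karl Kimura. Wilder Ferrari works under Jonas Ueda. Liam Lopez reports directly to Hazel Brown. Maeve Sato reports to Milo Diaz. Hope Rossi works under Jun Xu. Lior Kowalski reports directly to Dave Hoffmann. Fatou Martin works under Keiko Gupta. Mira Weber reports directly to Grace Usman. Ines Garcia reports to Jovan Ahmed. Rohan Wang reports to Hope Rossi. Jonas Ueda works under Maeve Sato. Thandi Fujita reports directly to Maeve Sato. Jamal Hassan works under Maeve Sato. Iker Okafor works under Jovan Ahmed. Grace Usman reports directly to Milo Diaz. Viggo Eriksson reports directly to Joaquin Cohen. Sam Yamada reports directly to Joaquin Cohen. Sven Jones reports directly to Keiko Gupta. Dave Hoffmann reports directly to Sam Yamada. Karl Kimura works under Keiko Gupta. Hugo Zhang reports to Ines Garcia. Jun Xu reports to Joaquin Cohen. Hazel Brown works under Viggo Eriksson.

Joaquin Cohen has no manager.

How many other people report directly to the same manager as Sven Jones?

2

Sven Jones reports to Keiko Gupta. Keiko Gupta's other direct reports are Karl Kimura, Fatou Martin — 2 peers.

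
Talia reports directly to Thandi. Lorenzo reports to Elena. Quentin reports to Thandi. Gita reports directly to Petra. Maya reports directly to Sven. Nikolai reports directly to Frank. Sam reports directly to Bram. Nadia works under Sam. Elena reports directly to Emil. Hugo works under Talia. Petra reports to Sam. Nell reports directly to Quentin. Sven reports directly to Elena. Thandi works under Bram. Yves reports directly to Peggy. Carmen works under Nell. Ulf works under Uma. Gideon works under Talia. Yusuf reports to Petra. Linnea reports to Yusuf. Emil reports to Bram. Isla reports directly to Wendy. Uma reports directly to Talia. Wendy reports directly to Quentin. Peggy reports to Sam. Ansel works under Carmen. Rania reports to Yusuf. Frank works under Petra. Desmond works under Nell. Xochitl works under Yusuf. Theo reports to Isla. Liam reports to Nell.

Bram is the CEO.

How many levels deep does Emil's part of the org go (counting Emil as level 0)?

The longest chain under Emil runs Emil → Elena → Sven → Maya, which is 3 levels below Emil.

3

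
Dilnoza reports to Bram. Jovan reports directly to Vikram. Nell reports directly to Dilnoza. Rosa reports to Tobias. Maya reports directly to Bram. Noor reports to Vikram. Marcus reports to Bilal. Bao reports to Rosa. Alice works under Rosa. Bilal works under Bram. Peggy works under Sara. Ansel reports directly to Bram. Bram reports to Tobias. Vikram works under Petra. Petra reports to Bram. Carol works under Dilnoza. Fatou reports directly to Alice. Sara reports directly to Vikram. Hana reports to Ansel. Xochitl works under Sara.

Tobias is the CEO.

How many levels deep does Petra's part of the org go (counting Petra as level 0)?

3

The longest chain under Petra runs Petra → Vikram → Sara → Peggy, which is 3 levels below Petra.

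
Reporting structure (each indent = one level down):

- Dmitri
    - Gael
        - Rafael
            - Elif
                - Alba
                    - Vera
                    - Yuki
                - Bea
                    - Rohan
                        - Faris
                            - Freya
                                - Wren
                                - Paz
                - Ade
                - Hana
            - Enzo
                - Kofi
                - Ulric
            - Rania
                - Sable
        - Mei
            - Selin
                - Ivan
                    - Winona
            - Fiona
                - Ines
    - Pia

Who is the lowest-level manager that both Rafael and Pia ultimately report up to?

Dmitri

Rafael's chain of managers is Gael, Dmitri. Pia's chain of managers is Dmitri. The first manager that appears in both chains is Dmitri.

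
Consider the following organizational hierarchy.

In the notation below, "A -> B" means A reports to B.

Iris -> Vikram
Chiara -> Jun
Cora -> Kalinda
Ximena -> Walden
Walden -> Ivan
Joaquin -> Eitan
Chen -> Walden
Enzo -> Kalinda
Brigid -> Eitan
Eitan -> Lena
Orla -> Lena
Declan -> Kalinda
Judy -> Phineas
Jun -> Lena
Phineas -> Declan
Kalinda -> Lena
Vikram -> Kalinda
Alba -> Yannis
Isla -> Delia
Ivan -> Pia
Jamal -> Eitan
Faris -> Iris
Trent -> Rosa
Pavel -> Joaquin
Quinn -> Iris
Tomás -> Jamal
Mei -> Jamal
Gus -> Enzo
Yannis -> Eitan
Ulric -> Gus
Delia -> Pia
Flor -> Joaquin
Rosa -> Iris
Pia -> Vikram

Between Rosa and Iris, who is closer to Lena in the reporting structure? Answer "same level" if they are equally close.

Iris

Rosa is 4 levels below Lena; Iris is 3. Iris is higher.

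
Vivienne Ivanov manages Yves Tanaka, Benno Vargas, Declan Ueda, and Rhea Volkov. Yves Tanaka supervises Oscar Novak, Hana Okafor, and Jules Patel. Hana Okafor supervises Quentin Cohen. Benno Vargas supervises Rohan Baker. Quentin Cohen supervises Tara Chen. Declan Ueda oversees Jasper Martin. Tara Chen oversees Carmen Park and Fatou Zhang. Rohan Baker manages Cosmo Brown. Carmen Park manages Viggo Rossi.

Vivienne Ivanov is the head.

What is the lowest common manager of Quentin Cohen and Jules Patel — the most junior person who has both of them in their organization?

Yves Tanaka

Quentin Cohen's chain of managers is Hana Okafor, Yves Tanaka, Vivienne Ivanov. Jules Patel's chain of managers is Yves Tanaka, Vivienne Ivanov. The first manager that appears in both chains is Yves Tanaka.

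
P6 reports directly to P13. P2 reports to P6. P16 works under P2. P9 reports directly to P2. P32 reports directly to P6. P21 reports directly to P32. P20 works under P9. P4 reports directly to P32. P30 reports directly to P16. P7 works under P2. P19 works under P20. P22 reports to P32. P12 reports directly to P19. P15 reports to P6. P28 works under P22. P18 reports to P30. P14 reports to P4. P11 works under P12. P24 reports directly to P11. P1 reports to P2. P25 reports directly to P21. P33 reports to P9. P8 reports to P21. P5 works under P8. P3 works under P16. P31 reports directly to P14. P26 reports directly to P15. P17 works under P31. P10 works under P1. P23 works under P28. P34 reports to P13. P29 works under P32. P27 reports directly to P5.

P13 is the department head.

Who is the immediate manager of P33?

P33 reports directly to P9.

P9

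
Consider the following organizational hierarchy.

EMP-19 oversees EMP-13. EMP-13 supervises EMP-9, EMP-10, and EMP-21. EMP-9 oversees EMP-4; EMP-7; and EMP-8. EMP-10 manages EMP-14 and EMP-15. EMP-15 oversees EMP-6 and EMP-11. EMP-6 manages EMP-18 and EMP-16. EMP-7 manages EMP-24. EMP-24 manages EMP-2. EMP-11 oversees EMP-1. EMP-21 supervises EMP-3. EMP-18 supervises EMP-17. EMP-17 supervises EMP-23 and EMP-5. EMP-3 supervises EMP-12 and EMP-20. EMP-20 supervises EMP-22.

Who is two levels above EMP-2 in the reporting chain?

EMP-2 reports to EMP-24, and EMP-24 reports to EMP-7. So EMP-2's skip-level manager is EMP-7.

EMP-7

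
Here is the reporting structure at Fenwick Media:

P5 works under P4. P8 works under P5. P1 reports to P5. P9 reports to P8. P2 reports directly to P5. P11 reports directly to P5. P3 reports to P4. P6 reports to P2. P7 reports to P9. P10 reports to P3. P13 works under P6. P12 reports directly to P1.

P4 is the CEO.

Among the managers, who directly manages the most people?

Direct-report counts: P4 has 2; P3 has 1; P5 has 4; P2 has 1; P6 has 1; P1 has 1; P8 has 1; P9 has 1. The largest is 4, held by P5.

P5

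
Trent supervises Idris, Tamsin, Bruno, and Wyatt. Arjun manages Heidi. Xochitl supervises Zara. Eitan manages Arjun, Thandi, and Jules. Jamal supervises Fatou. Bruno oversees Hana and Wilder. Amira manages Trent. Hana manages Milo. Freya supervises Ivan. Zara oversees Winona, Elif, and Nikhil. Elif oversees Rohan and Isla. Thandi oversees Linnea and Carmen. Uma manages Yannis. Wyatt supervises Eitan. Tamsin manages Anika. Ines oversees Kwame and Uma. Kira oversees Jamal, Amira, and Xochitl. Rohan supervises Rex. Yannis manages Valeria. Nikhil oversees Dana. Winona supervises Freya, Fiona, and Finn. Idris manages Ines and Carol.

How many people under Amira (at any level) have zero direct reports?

The people in Amira's organization with no one reporting to them are Jules, Linnea, Carmen, Heidi, Wilder, Milo, Anika, Carol, Kwame, Valeria. That is 10.

10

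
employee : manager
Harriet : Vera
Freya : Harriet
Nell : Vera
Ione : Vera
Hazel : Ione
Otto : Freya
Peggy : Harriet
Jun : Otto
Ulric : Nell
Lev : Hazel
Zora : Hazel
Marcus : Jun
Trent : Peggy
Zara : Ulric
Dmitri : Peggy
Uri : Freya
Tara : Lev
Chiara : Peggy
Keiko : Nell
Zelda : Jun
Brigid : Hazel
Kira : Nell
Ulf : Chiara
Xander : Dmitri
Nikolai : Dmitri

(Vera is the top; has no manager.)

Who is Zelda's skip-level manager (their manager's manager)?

Otto

Zelda reports to Jun, and Jun reports to Otto. So Zelda's skip-level manager is Otto.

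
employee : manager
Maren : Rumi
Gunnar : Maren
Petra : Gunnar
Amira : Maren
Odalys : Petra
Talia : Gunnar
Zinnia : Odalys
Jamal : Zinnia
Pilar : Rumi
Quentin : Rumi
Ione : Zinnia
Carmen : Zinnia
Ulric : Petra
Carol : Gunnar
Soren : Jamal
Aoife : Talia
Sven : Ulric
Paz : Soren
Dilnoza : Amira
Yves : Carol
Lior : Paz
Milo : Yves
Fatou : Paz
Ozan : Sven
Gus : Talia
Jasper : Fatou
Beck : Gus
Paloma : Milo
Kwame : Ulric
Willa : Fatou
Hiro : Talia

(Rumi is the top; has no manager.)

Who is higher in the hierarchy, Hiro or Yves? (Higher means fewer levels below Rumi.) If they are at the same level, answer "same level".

Both Hiro and Yves are 4 levels below Rumi.

same level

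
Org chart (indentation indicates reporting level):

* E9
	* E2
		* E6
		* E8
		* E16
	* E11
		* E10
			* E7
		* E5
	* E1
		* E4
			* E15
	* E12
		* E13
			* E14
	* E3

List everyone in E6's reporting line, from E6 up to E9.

E6 -> E2 -> E9

E6 reports to E2. E2 reports to E9. E9 is at the top.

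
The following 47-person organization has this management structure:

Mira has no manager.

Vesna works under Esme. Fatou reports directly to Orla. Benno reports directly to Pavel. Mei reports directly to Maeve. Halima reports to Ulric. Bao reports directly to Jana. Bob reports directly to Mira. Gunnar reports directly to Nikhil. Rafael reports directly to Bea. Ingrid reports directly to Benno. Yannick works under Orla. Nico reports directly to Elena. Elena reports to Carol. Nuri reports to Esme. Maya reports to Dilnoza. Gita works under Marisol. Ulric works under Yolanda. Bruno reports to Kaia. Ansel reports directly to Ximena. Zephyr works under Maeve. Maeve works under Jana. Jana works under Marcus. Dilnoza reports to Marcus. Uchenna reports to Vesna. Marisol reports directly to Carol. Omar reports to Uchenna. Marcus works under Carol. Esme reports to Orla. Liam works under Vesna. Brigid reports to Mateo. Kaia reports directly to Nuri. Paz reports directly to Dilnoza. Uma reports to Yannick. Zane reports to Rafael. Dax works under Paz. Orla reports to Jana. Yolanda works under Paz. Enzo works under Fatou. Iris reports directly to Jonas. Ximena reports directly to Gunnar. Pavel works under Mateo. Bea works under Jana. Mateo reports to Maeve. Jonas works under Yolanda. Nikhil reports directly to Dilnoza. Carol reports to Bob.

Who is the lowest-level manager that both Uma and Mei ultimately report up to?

Uma's chain of managers is Yannick, Orla, Jana, Marcus, Carol, Bob, Mira. Mei's chain of managers is Maeve, Jana, Marcus, Carol, Bob, Mira. The first manager that appears in both chains is Jana.

Jana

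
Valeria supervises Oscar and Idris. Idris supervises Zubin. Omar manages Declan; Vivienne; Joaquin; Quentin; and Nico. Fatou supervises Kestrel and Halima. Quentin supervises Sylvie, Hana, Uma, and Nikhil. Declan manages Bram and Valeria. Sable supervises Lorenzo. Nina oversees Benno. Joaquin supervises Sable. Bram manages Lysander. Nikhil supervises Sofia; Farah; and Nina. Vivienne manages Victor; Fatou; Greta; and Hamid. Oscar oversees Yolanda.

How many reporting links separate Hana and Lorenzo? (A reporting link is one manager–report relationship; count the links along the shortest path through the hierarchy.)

Hana is 2 levels below Omar, and Lorenzo is 3 levels below Omar (their lowest common manager). The shortest path runs up from Hana to Omar and back down to Lorenzo: 2 + 3 = 5 links.

5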